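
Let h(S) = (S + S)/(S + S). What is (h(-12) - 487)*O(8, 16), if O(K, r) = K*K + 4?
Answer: -33048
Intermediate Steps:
O(K, r) = 4 + K² (O(K, r) = K² + 4 = 4 + K²)
h(S) = 1 (h(S) = (2*S)/((2*S)) = (2*S)*(1/(2*S)) = 1)
(h(-12) - 487)*O(8, 16) = (1 - 487)*(4 + 8²) = -486*(4 + 64) = -486*68 = -33048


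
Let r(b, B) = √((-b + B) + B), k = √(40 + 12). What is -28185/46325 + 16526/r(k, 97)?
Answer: -5637/9265 + 8263*√2/√(97 - √13) ≈ 1208.6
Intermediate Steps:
k = 2*√13 (k = √52 = 2*√13 ≈ 7.2111)
r(b, B) = √(-b + 2*B) (r(b, B) = √((B - b) + B) = √(-b + 2*B))
-28185/46325 + 16526/r(k, 97) = -28185/46325 + 16526/(√(-2*√13 + 2*97)) = -28185*1/46325 + 16526/(√(-2*√13 + 194)) = -5637/9265 + 16526/(√(194 - 2*√13)) = -5637/9265 + 16526/√(194 - 2*√13)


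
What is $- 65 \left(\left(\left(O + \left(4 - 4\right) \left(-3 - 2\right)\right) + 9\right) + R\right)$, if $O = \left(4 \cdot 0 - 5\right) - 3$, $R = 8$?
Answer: $-585$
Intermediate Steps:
$O = -8$ ($O = \left(0 - 5\right) - 3 = -5 - 3 = -8$)
$- 65 \left(\left(\left(O + \left(4 - 4\right) \left(-3 - 2\right)\right) + 9\right) + R\right) = - 65 \left(\left(\left(-8 + \left(4 - 4\right) \left(-3 - 2\right)\right) + 9\right) + 8\right) = - 65 \left(\left(\left(-8 + 0 \left(-5\right)\right) + 9\right) + 8\right) = - 65 \left(\left(\left(-8 + 0\right) + 9\right) + 8\right) = - 65 \left(\left(-8 + 9\right) + 8\right) = - 65 \left(1 + 8\right) = \left(-65\right) 9 = -585$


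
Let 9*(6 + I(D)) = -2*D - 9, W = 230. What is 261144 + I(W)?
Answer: 2349773/9 ≈ 2.6109e+5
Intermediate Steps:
I(D) = -7 - 2*D/9 (I(D) = -6 + (-2*D - 9)/9 = -6 + (-9 - 2*D)/9 = -6 + (-1 - 2*D/9) = -7 - 2*D/9)
261144 + I(W) = 261144 + (-7 - 2/9*230) = 261144 + (-7 - 460/9) = 261144 - 523/9 = 2349773/9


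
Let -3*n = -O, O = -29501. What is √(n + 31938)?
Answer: √198939/3 ≈ 148.68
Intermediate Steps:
n = -29501/3 (n = -(-1)*(-29501)/3 = -⅓*29501 = -29501/3 ≈ -9833.7)
√(n + 31938) = √(-29501/3 + 31938) = √(66313/3) = √198939/3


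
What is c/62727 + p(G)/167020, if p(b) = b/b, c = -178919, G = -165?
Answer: -4268998379/1496666220 ≈ -2.8523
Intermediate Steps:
p(b) = 1
c/62727 + p(G)/167020 = -178919/62727 + 1/167020 = -4268998379/1496666220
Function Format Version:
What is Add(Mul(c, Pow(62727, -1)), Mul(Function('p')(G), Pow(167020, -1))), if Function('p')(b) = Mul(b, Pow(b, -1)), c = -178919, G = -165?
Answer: Rational(-4268998379, 1496666220) ≈ -2.8523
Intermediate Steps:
Function('p')(b) = 1
Add(Mul(c, Pow(62727, -1)), Mul(Function('p')(G), Pow(167020, -1))) = Add(Mul(-178919, Pow(62727, -1)), Mul(1, Pow(167020, -1))) = Add(Mul(-178919, Rational(1, 62727)), Mul(1, Rational(1, 167020))) = Add(Rational(-178919, 62727), Rational(1, 167020)) = Rational(-4268998379, 1496666220)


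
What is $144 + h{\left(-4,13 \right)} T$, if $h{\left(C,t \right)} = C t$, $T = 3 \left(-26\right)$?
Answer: $4200$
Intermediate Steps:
$T = -78$
$144 + h{\left(-4,13 \right)} T = 144 + \left(-4\right) 13 \left(-78\right) = 144 - -4056 = 144 + 4056 = 4200$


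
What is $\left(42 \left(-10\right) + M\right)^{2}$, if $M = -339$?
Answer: $576081$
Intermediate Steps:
$\left(42 \left(-10\right) + M\right)^{2} = \left(42 \left(-10\right) - 339\right)^{2} = \left(-420 - 339\right)^{2} = \left(-759\right)^{2} = 576081$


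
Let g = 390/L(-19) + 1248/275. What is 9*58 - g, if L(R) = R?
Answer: 2810988/5225 ≈ 537.99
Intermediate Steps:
g = -83538/5225 (g = 390/(-19) + 1248/275 = 390*(-1/19) + 1248*(1/275) = -390/19 + 1248/275 = -83538/5225 ≈ -15.988)
9*58 - g = 9*58 - 1*(-83538/5225) = 522 + 83538/5225 = 2810988/5225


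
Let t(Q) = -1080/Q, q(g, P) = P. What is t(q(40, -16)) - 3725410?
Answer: -7450685/2 ≈ -3.7253e+6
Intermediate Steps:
t(q(40, -16)) - 3725410 = -1080/(-16) - 3725410 = -1080*(-1/16) - 3725410 = 135/2 - 3725410 = -7450685/2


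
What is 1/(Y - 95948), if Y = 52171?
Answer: -1/43777 ≈ -2.2843e-5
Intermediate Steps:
1/(Y - 95948) = 1/(52171 - 95948) = 1/(-43777) = -1/43777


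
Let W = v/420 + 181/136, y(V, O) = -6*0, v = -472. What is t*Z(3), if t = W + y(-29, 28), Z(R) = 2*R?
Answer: 2957/2380 ≈ 1.2424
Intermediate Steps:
y(V, O) = 0
W = 2957/14280 (W = -472/420 + 181/136 = -472*1/420 + 181*(1/136) = -118/105 + 181/136 = 2957/14280 ≈ 0.20707)
t = 2957/14280 (t = 2957/14280 + 0 = 2957/14280 ≈ 0.20707)
t*Z(3) = 2957*(2*3)/14280 = (2957/14280)*6 = 2957/2380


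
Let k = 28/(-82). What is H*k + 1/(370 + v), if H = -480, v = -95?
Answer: 1848041/11275 ≈ 163.91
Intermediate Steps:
k = -14/41 (k = 28*(-1/82) = -14/41 ≈ -0.34146)
H*k + 1/(370 + v) = -480*(-14/41) + 1/(370 - 95) = 6720/41 + 1/275 = 1848041/11275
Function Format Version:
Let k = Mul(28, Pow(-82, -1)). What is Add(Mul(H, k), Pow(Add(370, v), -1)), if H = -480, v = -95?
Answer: Rational(1848041, 11275) ≈ 163.91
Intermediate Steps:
k = Rational(-14, 41) (k = Mul(28, Rational(-1, 82)) = Rational(-14, 41) ≈ -0.34146)
Add(Mul(H, k), Pow(Add(370, v), -1)) = Add(Mul(-480, Rational(-14, 41)), Pow(Add(370, -95), -1)) = Add(Rational(6720, 41), Pow(275, -1)) = Add(Rational(6720, 41), Rational(1, 275)) = Rational(1848041, 11275)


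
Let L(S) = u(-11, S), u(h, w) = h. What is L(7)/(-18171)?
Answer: 11/18171 ≈ 0.00060536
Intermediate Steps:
L(S) = -11
L(7)/(-18171) = -11/(-18171) = -11*(-1/18171) = 11/18171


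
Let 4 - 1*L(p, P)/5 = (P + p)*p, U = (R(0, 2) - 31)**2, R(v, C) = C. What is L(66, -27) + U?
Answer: -12009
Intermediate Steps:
U = 841 (U = (2 - 31)**2 = (-29)**2 = 841)
L(p, P) = 20 - 5*p*(P + p) (L(p, P) = 20 - 5*(P + p)*p = 20 - 5*p*(P + p))
L(66, -27) + U = (20 - 5*66**2 - 5*(-27)*66) + 841 = (20 - 5*4356 + 8910) + 841 = (20 - 21780 + 8910) + 841 = -12850 + 841 = -12009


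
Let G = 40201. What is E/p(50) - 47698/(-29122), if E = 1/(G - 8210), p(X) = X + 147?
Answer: 150301826284/91766727347 ≈ 1.6379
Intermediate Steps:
p(X) = 147 + X
E = 1/31991 (E = 1/(40201 - 8210) = 1/31991 ≈ 3.1259e-5)
E/p(50) - 47698/(-29122) = 1/(31991*(147 + 50)) - 47698/(-29122) = (1/31991)/197 - 47698*(-1/29122) = (1/31991)*(1/197) + 23849/14561 = 1/6302227 + 23849/14561 = 150301826284/91766727347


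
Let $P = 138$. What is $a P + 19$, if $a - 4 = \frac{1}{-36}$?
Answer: $\frac{3403}{6} \approx 567.17$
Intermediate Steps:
$a = \frac{143}{36}$ ($a = 4 + \frac{1}{-36} = 4 - \frac{1}{36} = \frac{143}{36} \approx 3.9722$)
$a P + 19 = \frac{143}{36} \cdot 138 + 19 = \frac{3289}{6} + 19 = \frac{3403}{6}$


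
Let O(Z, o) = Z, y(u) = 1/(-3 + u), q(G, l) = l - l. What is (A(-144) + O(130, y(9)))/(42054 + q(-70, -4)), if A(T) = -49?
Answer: 27/14018 ≈ 0.0019261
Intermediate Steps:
q(G, l) = 0
(A(-144) + O(130, y(9)))/(42054 + q(-70, -4)) = (-49 + 130)/(42054 + 0) = 81/42054 = 81*(1/42054) = 27/14018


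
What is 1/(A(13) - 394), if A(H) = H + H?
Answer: -1/368 ≈ -0.0027174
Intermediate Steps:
A(H) = 2*H
1/(A(13) - 394) = 1/(2*13 - 394) = 1/(26 - 394) = 1/(-368) = -1/368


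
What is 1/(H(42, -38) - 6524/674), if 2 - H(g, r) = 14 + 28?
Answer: -337/16742 ≈ -0.020129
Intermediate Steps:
H(g, r) = -40 (H(g, r) = 2 - (14 + 28) = 2 - 1*42 = 2 - 42 = -40)
1/(H(42, -38) - 6524/674) = 1/(-40 - 6524/674) = 1/(-40 - 6524*1/674) = 1/(-40 - 3262/337) = 1/(-16742/337) = -337/16742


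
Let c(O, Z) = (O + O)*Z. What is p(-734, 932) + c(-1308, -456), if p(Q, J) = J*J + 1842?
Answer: 2063362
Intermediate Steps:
c(O, Z) = 2*O*Z (c(O, Z) = (2*O)*Z = 2*O*Z)
p(Q, J) = 1842 + J² (p(Q, J) = J² + 1842 = 1842 + J²)
p(-734, 932) + c(-1308, -456) = (1842 + 932²) + 2*(-1308)*(-456) = (1842 + 868624) + 1192896 = 870466 + 1192896 = 2063362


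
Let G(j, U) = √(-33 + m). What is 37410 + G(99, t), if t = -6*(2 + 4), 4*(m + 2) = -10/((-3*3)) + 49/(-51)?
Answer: 37410 + I*√363749/102 ≈ 37410.0 + 5.9129*I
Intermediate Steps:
m = -1201/612 (m = -2 + (-10/((-3*3)) + 49/(-51))/4 = -2 + (-10/(-9) + 49*(-1/51))/4 = -2 + (-10*(-⅑) - 49/51)/4 = -2 + (10/9 - 49/51)/4 = -2 + (¼)*(23/153) = -2 + 23/612 = -1201/612 ≈ -1.9624)
t = -36 (t = -6*6 = -36)
G(j, U) = I*√363749/102 (G(j, U) = √(-33 - 1201/612) = √(-21397/612) = I*√363749/102)
37410 + G(99, t) = 37410 + I*√363749/102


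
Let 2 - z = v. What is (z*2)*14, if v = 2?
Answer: 0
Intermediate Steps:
z = 0 (z = 2 - 1*2 = 2 - 2 = 0)
(z*2)*14 = (0*2)*14 = 0*14 = 0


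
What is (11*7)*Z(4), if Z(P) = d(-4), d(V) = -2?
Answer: -154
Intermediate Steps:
Z(P) = -2
(11*7)*Z(4) = (11*7)*(-2) = 77*(-2) = -154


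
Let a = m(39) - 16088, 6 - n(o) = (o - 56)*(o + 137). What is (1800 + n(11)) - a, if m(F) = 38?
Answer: 24516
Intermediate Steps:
n(o) = 6 - (-56 + o)*(137 + o) (n(o) = 6 - (o - 56)*(o + 137) = 6 - (-56 + o)*(137 + o))
a = -16050 (a = 38 - 16088 = -16050)
(1800 + n(11)) - a = (1800 + (7678 - 1*11² - 81*11)) - 1*(-16050) = (1800 + (7678 - 1*121 - 891)) + 16050 = (1800 + (7678 - 121 - 891)) + 16050 = (1800 + 6666) + 16050 = 8466 + 16050 = 24516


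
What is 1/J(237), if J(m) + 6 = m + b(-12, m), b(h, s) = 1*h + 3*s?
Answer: 1/930 ≈ 0.0010753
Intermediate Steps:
b(h, s) = h + 3*s
J(m) = -18 + 4*m (J(m) = -6 + (m + (-12 + 3*m)) = -6 + (-12 + 4*m) = -18 + 4*m)
1/J(237) = 1/(-18 + 4*237) = 1/(-18 + 948) = 1/930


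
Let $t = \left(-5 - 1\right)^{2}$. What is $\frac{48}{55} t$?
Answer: $\frac{1728}{55} \approx 31.418$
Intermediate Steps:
$t = 36$ ($t = \left(-6\right)^{2} = 36$)
$\frac{48}{55} t = \frac{48}{55} \cdot 36 = \frac{1728}{55}$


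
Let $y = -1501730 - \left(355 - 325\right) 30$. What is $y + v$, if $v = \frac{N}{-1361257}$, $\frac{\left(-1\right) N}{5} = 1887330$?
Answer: $- \frac{2045456169260}{1361257} \approx -1.5026 \cdot 10^{6}$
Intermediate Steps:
$N = -9436650$ ($N = \left(-5\right) 1887330 = -9436650$)
$v = \frac{9436650}{1361257}$ ($v = - \frac{9436650}{-1361257} = \left(-9436650\right) \left(- \frac{1}{1361257}\right) = \frac{9436650}{1361257} \approx 6.9323$)
$y = -1502630$ ($y = -1501730 - 30 \cdot 30 = -1501730 - 900 = -1502630$)
$y + v = -1502630 + \frac{9436650}{1361257} = - \frac{2045456169260}{1361257}$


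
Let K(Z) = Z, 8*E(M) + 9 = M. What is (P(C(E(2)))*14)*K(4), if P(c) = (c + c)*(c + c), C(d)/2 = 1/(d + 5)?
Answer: 57344/1089 ≈ 52.657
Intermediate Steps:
E(M) = -9/8 + M/8
C(d) = 2/(5 + d) (C(d) = 2/(d + 5) = 2/(5 + d))
P(c) = 4*c² (P(c) = (2*c)*(2*c) = 4*c²)
(P(C(E(2)))*14)*K(4) = ((4*(2/(5 + (-9/8 + (⅛)*2)))²)*14)*4 = ((4*(2/(5 + (-9/8 + ¼)))²)*14)*4 = ((4*(2/(5 - 7/8))²)*14)*4 = ((4*(2/(33/8))²)*14)*4 = ((4*(2*(8/33))²)*14)*4 = ((4*(16/33)²)*14)*4 = ((4*(256/1089))*14)*4 = ((1024/1089)*14)*4 = (14336/1089)*4 = 57344/1089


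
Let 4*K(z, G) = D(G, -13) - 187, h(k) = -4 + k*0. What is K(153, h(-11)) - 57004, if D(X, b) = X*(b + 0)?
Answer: -228151/4 ≈ -57038.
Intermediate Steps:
h(k) = -4 (h(k) = -4 + 0 = -4)
D(X, b) = X*b
K(z, G) = -187/4 - 13*G/4 (K(z, G) = (G*(-13) - 187)/4 = (-13*G - 187)/4 = (-187 - 13*G)/4 = -187/4 - 13*G/4)
K(153, h(-11)) - 57004 = (-187/4 - 13/4*(-4)) - 57004 = (-187/4 + 13) - 57004 = -135/4 - 57004 = -228151/4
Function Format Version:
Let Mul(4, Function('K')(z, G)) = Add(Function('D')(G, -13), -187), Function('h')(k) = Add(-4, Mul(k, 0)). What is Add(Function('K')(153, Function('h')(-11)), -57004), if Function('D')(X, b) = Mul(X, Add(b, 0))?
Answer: Rational(-228151, 4) ≈ -57038.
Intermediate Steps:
Function('h')(k) = -4 (Function('h')(k) = Add(-4, 0) = -4)
Function('D')(X, b) = Mul(X, b)
Function('K')(z, G) = Add(Rational(-187, 4), Mul(Rational(-13, 4), G)) (Function('K')(z, G) = Mul(Rational(1, 4), Add(Mul(G, -13), -187)) = Mul(Rational(1, 4), Add(Mul(-13, G), -187)) = Mul(Rational(1, 4), Add(-187, Mul(-13, G))) = Add(Rational(-187, 4), Mul(Rational(-13, 4), G)))
Add(Function('K')(153, Function('h')(-11)), -57004) = Add(Add(Rational(-187, 4), Mul(Rational(-13, 4), -4)), -57004) = Add(Add(Rational(-187, 4), 13), -57004) = Add(Rational(-135, 4), -57004) = Rational(-228151, 4)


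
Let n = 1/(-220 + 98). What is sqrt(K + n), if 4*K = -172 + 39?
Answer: I*sqrt(495015)/122 ≈ 5.767*I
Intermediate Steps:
K = -133/4 (K = (-172 + 39)/4 = (1/4)*(-133) = -133/4 ≈ -33.250)
n = -1/122 (n = 1/(-122) = -1/122 ≈ -0.0081967)
sqrt(K + n) = sqrt(-133/4 - 1/122) = sqrt(-8115/244) = I*sqrt(495015)/122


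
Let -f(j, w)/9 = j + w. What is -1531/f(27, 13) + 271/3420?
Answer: 9877/2280 ≈ 4.3320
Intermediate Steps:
f(j, w) = -9*j - 9*w (f(j, w) = -9*(j + w) = -9*j - 9*w)
-1531/f(27, 13) + 271/3420 = -1531/(-9*27 - 9*13) + 271/3420 = -1531/(-243 - 117) + 271*(1/3420) = -1531/(-360) + 271/3420 = -1531*(-1/360) + 271/3420 = 1531/360 + 271/3420 = 9877/2280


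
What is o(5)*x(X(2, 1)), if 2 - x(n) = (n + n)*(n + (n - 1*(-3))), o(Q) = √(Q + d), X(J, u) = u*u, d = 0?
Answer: -8*√5 ≈ -17.889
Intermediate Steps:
X(J, u) = u²
o(Q) = √Q (o(Q) = √(Q + 0) = √Q)
x(n) = 2 - 2*n*(3 + 2*n) (x(n) = 2 - (n + n)*(n + (n - 1*(-3))) = 2 - 2*n*(n + (n + 3)) = 2 - 2*n*(n + (3 + n)) = 2 - 2*n*(3 + 2*n))
o(5)*x(X(2, 1)) = √5*(2 - 6*1² - 4*(1²)²) = √5*(2 - 6*1 - 4*1²) = √5*(2 - 6 - 4*1) = √5*(2 - 6 - 4) = √5*(-8) = -8*√5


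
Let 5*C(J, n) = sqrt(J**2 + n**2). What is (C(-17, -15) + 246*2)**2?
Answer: (2460 + sqrt(514))**2/25 ≈ 2.4655e+5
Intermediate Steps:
C(J, n) = sqrt(J**2 + n**2)/5
(C(-17, -15) + 246*2)**2 = (sqrt((-17)**2 + (-15)**2)/5 + 246*2)**2 = (sqrt(289 + 225)/5 + 492)**2 = (sqrt(514)/5 + 492)**2 = (492 + sqrt(514)/5)**2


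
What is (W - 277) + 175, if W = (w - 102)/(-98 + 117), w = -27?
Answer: -2067/19 ≈ -108.79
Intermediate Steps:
W = -129/19 (W = (-27 - 102)/(-98 + 117) = -129/19 ≈ -6.7895)
(W - 277) + 175 = (-129/19 - 277) + 175 = -5392/19 + 175 = -2067/19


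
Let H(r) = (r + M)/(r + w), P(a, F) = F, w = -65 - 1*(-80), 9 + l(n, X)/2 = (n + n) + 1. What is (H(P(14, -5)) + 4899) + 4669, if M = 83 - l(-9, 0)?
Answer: 9581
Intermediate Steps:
l(n, X) = -16 + 4*n (l(n, X) = -18 + 2*((n + n) + 1) = -18 + 2*(2*n + 1) = -18 + 2*(1 + 2*n) = -18 + (2 + 4*n) = -16 + 4*n)
M = 135 (M = 83 - (-16 + 4*(-9)) = 83 - (-16 - 36) = 83 - 1*(-52) = 83 + 52 = 135)
w = 15 (w = -65 + 80 = 15)
H(r) = (135 + r)/(15 + r) (H(r) = (r + 135)/(r + 15) = (135 + r)/(15 + r))
(H(P(14, -5)) + 4899) + 4669 = ((135 - 5)/(15 - 5) + 4899) + 4669 = (130/10 + 4899) + 4669 = ((⅒)*130 + 4899) + 4669 = (13 + 4899) + 4669 = 4912 + 4669 = 9581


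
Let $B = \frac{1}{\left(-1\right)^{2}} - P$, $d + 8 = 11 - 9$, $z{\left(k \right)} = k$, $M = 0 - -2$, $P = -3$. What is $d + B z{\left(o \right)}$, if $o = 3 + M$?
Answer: $14$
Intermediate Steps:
$M = 2$ ($M = 0 + 2 = 2$)
$o = 5$ ($o = 3 + 2 = 5$)
$d = -6$ ($d = -8 + \left(11 - 9\right) = -8 + 2 = -6$)
$B = 4$ ($B = \frac{1}{\left(-1\right)^{2}} - -3 = 1^{-1} + 3 = 1 + 3 = 4$)
$d + B z{\left(o \right)} = -6 + 4 \cdot 5 = -6 + 20 = 14$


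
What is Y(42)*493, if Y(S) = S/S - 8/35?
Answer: 13311/35 ≈ 380.31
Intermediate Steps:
Y(S) = 27/35 (Y(S) = 1 - 8*1/35 = 1 - 8/35 = 27/35)
Y(42)*493 = (27/35)*493 = 13311/35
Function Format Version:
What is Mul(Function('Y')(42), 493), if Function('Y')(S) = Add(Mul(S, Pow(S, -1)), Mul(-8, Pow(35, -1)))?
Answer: Rational(13311, 35) ≈ 380.31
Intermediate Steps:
Function('Y')(S) = Rational(27, 35) (Function('Y')(S) = Add(1, Mul(-8, Rational(1, 35))) = Add(1, Rational(-8, 35)) = Rational(27, 35))
Mul(Function('Y')(42), 493) = Mul(Rational(27, 35), 493) = Rational(13311, 35)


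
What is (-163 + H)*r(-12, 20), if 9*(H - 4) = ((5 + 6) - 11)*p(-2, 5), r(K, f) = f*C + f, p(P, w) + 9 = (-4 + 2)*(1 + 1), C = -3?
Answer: 6360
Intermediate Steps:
p(P, w) = -13 (p(P, w) = -9 + (-4 + 2)*(1 + 1) = -9 - 2*2 = -9 - 4 = -13)
r(K, f) = -2*f (r(K, f) = f*(-3) + f = -3*f + f = -2*f)
H = 4 (H = 4 + (((5 + 6) - 11)*(-13))/9 = 4 + ((11 - 11)*(-13))/9 = 4 + (0*(-13))/9 = 4 + (⅑)*0 = 4 + 0 = 4)
(-163 + H)*r(-12, 20) = (-163 + 4)*(-2*20) = -159*(-40) = 6360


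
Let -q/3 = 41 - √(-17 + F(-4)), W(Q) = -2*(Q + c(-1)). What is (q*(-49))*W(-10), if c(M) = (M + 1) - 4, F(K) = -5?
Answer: 168756 - 4116*I*√22 ≈ 1.6876e+5 - 19306.0*I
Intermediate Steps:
c(M) = -3 + M (c(M) = (1 + M) - 4 = -3 + M)
W(Q) = 8 - 2*Q (W(Q) = -2*(Q + (-3 - 1)) = -2*(Q - 4) = -2*(-4 + Q) = 8 - 2*Q)
q = -123 + 3*I*√22 (q = -3*(41 - √(-17 - 5)) = -3*(41 - √(-22)) = -3*(41 - I*√22) = -123 + 3*I*√22 ≈ -123.0 + 14.071*I)
(q*(-49))*W(-10) = ((-123 + 3*I*√22)*(-49))*(8 - 2*(-10)) = (6027 - 147*I*√22)*(8 + 20) = (6027 - 147*I*√22)*28 = 168756 - 4116*I*√22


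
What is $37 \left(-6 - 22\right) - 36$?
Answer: $-1072$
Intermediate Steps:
$37 \left(-6 - 22\right) - 36 = 37 \left(-28\right) - 36 = -1036 - 36 = -1072$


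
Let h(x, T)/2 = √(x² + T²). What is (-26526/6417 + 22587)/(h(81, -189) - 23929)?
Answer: -1155884386679/1224423305907 - 869485518*√58/408141101969 ≈ -0.96025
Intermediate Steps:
h(x, T) = 2*√(T² + x²) (h(x, T) = 2*√(x² + T²) = 2*√(T² + x²))
(-26526/6417 + 22587)/(h(81, -189) - 23929) = (-26526/6417 + 22587)/(2*√((-189)² + 81²) - 23929) = (-26526*1/6417 + 22587)/(2*√(35721 + 6561) - 23929) = (-8842/2139 + 22587)/(2*√42282 - 23929) = 48304751/(2139*(2*(27*√58) - 23929)) = 48304751/(2139*(54*√58 - 23929)) = 48304751/(2139*(-23929 + 54*√58))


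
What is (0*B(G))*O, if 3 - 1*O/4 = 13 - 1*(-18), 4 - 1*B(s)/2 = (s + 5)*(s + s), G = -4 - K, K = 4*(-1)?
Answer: 0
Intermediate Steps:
K = -4
G = 0 (G = -4 - 1*(-4) = -4 + 4 = 0)
B(s) = 8 - 4*s*(5 + s) (B(s) = 8 - 2*(s + 5)*(s + s) = 8 - 2*(5 + s)*2*s = 8 - 4*s*(5 + s))
O = -112 (O = 12 - 4*(13 - 1*(-18)) = 12 - 4*(13 + 18) = 12 - 4*31 = 12 - 124 = -112)
(0*B(G))*O = (0*(8 - 20*0 - 4*0**2))*(-112) = (0*(8 + 0 - 4*0))*(-112) = (0*(8 + 0 + 0))*(-112) = (0*8)*(-112) = 0*(-112) = 0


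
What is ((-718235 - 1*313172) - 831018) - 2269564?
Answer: -4131989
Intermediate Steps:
((-718235 - 1*313172) - 831018) - 2269564 = ((-718235 - 313172) - 831018) - 2269564 = (-1031407 - 831018) - 2269564 = -1862425 - 2269564 = -4131989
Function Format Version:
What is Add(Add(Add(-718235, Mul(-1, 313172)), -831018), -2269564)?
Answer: -4131989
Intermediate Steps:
Add(Add(Add(-718235, Mul(-1, 313172)), -831018), -2269564) = Add(Add(Add(-718235, -313172), -831018), -2269564) = Add(Add(-1031407, -831018), -2269564) = Add(-1862425, -2269564) = -4131989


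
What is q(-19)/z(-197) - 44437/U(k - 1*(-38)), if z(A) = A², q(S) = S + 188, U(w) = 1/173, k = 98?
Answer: -298348107040/38809 ≈ -7.6876e+6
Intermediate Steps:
U(w) = 1/173
q(S) = 188 + S
q(-19)/z(-197) - 44437/U(k - 1*(-38)) = (188 - 19)/((-197)²) - 44437/1/173 = 169/38809 - 44437*173 = 169*(1/38809) - 7687601 = 169/38809 - 7687601 = -298348107040/38809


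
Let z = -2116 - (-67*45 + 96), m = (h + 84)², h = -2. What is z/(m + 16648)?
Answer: 803/23372 ≈ 0.034357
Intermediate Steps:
m = 6724 (m = (-2 + 84)² = 82² = 6724)
z = 803 (z = -2116 - (-3015 + 96) = -2116 - 1*(-2919) = -2116 + 2919 = 803)
z/(m + 16648) = 803/(6724 + 16648) = 803/23372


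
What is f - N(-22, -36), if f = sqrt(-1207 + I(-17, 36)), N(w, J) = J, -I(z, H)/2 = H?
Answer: 36 + I*sqrt(1279) ≈ 36.0 + 35.763*I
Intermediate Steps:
I(z, H) = -2*H
f = I*sqrt(1279) (f = sqrt(-1207 - 2*36) = sqrt(-1207 - 72) = sqrt(-1279) = I*sqrt(1279) ≈ 35.763*I)
f - N(-22, -36) = I*sqrt(1279) - 1*(-36) = I*sqrt(1279) + 36 = 36 + I*sqrt(1279)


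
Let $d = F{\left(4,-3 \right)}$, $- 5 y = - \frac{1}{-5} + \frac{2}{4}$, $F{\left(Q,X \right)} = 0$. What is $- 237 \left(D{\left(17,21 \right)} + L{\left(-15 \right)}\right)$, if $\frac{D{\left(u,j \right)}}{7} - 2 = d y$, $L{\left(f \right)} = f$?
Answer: $237$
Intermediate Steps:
$y = - \frac{7}{50}$ ($y = - \frac{- \frac{1}{-5} + \frac{2}{4}}{5} = - \frac{\left(-1\right) \left(- \frac{1}{5}\right) + 2 \cdot \frac{1}{4}}{5} = - \frac{\frac{1}{5} + \frac{1}{2}}{5} = \left(- \frac{1}{5}\right) \frac{7}{10} = - \frac{7}{50} \approx -0.14$)
$d = 0$
$D{\left(u,j \right)} = 14$ ($D{\left(u,j \right)} = 14 + 7 \cdot 0 \left(- \frac{7}{50}\right) = 14 + 7 \cdot 0 = 14 + 0 = 14$)
$- 237 \left(D{\left(17,21 \right)} + L{\left(-15 \right)}\right) = - 237 \left(14 - 15\right) = \left(-237\right) \left(-1\right) = 237$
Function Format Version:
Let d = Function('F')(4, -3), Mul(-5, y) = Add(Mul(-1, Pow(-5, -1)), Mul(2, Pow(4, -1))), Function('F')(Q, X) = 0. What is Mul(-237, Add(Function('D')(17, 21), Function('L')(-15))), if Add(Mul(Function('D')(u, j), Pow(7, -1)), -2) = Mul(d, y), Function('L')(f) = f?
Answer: 237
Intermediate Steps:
y = Rational(-7, 50) (y = Mul(Rational(-1, 5), Add(Mul(-1, Pow(-5, -1)), Mul(2, Pow(4, -1)))) = Mul(Rational(-1, 5), Add(Mul(-1, Rational(-1, 5)), Mul(2, Rational(1, 4)))) = Mul(Rational(-1, 5), Add(Rational(1, 5), Rational(1, 2))) = Mul(Rational(-1, 5), Rational(7, 10)) = Rational(-7, 50) ≈ -0.14000)
d = 0
Function('D')(u, j) = 14 (Function('D')(u, j) = Add(14, Mul(7, Mul(0, Rational(-7, 50)))) = Add(14, Mul(7, 0)) = Add(14, 0) = 14)
Mul(-237, Add(Function('D')(17, 21), Function('L')(-15))) = Mul(-237, Add(14, -15)) = Mul(-237, -1) = 237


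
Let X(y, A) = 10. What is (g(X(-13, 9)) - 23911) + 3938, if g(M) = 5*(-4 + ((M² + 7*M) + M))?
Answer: -19093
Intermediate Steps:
g(M) = -20 + 5*M² + 40*M (g(M) = 5*(-4 + (M² + 8*M)) = 5*(-4 + M² + 8*M) = -20 + 5*M² + 40*M)
(g(X(-13, 9)) - 23911) + 3938 = ((-20 + 5*10² + 40*10) - 23911) + 3938 = ((-20 + 5*100 + 400) - 23911) + 3938 = ((-20 + 500 + 400) - 23911) + 3938 = (880 - 23911) + 3938 = -23031 + 3938 = -19093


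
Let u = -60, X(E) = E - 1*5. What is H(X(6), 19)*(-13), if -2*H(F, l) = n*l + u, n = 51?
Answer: 11817/2 ≈ 5908.5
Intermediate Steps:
X(E) = -5 + E (X(E) = E - 5 = -5 + E)
H(F, l) = 30 - 51*l/2 (H(F, l) = -(51*l - 60)/2 = -(-60 + 51*l)/2 = 30 - 51*l/2)
H(X(6), 19)*(-13) = (30 - 51/2*19)*(-13) = (30 - 969/2)*(-13) = -909/2*(-13) = 11817/2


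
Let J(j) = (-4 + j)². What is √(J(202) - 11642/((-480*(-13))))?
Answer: √23850578505/780 ≈ 198.00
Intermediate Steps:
√(J(202) - 11642/((-480*(-13)))) = √((-4 + 202)² - 11642/((-480*(-13)))) = √(198² - 11642/6240) = √(39204 - 11642*1/6240) = √(39204 - 5821/3120) = √(122310659/3120) = √23850578505/780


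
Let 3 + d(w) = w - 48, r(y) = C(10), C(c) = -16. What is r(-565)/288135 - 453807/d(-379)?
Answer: 26151534613/24779610 ≈ 1055.4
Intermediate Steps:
r(y) = -16
d(w) = -51 + w (d(w) = -3 + (w - 48) = -3 + (-48 + w) = -51 + w)
r(-565)/288135 - 453807/d(-379) = -16/288135 - 453807/(-51 - 379) = -16*1/288135 - 453807/(-430) = -16/288135 - 453807*(-1/430) = -16/288135 + 453807/430 = 26151534613/24779610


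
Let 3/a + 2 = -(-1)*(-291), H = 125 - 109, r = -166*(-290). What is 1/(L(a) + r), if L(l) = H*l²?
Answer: 85849/4132771004 ≈ 2.0773e-5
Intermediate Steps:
r = 48140
H = 16
a = -3/293 (a = 3/(-2 - (-1)*(-291)) = 3/(-2 - 1*291) = 3/(-2 - 291) = 3/(-293) = 3*(-1/293) = -3/293 ≈ -0.010239)
L(l) = 16*l²
1/(L(a) + r) = 1/(16*(-3/293)² + 48140) = 1/(16*(9/85849) + 48140) = 1/(144/85849 + 48140) = 1/(4132771004/85849) = 85849/4132771004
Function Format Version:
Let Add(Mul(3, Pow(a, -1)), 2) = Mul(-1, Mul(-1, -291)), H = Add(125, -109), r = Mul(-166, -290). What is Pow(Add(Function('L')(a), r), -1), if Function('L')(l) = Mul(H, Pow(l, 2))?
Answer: Rational(85849, 4132771004) ≈ 2.0773e-5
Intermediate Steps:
r = 48140
H = 16
a = Rational(-3, 293) (a = Mul(3, Pow(Add(-2, Mul(-1, Mul(-1, -291))), -1)) = Mul(3, Pow(Add(-2, Mul(-1, 291)), -1)) = Mul(3, Pow(Add(-2, -291), -1)) = Mul(3, Pow(-293, -1)) = Mul(3, Rational(-1, 293)) = Rational(-3, 293) ≈ -0.010239)
Function('L')(l) = Mul(16, Pow(l, 2))
Pow(Add(Function('L')(a), r), -1) = Pow(Add(Mul(16, Pow(Rational(-3, 293), 2)), 48140), -1) = Pow(Add(Mul(16, Rational(9, 85849)), 48140), -1) = Pow(Add(Rational(144, 85849), 48140), -1) = Pow(Rational(4132771004, 85849), -1) = Rational(85849, 4132771004)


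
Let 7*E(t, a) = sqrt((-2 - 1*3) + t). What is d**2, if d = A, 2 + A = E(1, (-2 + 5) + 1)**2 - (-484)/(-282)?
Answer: 688537600/47734281 ≈ 14.424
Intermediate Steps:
E(t, a) = sqrt(-5 + t)/7 (E(t, a) = sqrt((-2 - 1*3) + t)/7 = sqrt((-2 - 3) + t)/7 = sqrt(-5 + t)/7)
A = -26240/6909 (A = -2 + ((sqrt(-5 + 1)/7)**2 - (-484)/(-282)) = -2 + ((sqrt(-4)/7)**2 - (-484)*(-1)/282) = -2 + (((2*I)/7)**2 - 1*242/141) = -2 + ((2*I/7)**2 - 242/141) = -2 + (-4/49 - 242/141) = -2 - 12422/6909 = -26240/6909 ≈ -3.7979)
d = -26240/6909 ≈ -3.7979
d**2 = (-26240/6909)**2 = 688537600/47734281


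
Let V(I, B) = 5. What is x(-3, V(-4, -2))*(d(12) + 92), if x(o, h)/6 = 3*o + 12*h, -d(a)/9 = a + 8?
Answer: -26928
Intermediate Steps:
d(a) = -72 - 9*a (d(a) = -9*(a + 8) = -9*(8 + a) = -72 - 9*a)
x(o, h) = 18*o + 72*h (x(o, h) = 6*(3*o + 12*h) = 18*o + 72*h)
x(-3, V(-4, -2))*(d(12) + 92) = (18*(-3) + 72*5)*((-72 - 9*12) + 92) = (-54 + 360)*((-72 - 108) + 92) = 306*(-180 + 92) = 306*(-88) = -26928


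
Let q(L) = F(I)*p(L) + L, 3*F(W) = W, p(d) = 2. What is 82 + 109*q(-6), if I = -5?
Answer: -2806/3 ≈ -935.33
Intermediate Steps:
F(W) = W/3
q(L) = -10/3 + L (q(L) = ((1/3)*(-5))*2 + L = -5/3*2 + L = -10/3 + L)
82 + 109*q(-6) = 82 + 109*(-10/3 - 6) = 82 + 109*(-28/3) = 82 - 3052/3 = -2806/3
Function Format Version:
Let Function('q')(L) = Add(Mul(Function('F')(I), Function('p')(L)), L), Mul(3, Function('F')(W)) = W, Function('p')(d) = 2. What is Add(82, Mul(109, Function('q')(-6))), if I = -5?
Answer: Rational(-2806, 3) ≈ -935.33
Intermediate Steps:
Function('F')(W) = Mul(Rational(1, 3), W)
Function('q')(L) = Add(Rational(-10, 3), L) (Function('q')(L) = Add(Mul(Mul(Rational(1, 3), -5), 2), L) = Add(Mul(Rational(-5, 3), 2), L) = Add(Rational(-10, 3), L))
Add(82, Mul(109, Function('q')(-6))) = Add(82, Mul(109, Add(Rational(-10, 3), -6))) = Add(82, Mul(109, Rational(-28, 3))) = Add(82, Rational(-3052, 3)) = Rational(-2806, 3)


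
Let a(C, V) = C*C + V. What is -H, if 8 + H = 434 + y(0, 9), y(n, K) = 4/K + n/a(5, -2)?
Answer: -3838/9 ≈ -426.44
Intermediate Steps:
a(C, V) = V + C**2 (a(C, V) = C**2 + V = V + C**2)
y(n, K) = 4/K + n/23 (y(n, K) = 4/K + n/(-2 + 5**2) = 4/K + n/(-2 + 25) = 4/K + n/23)
H = 3838/9 (H = -8 + (434 + (4/9 + (1/23)*0)) = -8 + (434 + (4*(1/9) + 0)) = -8 + (434 + (4/9 + 0)) = -8 + (434 + 4/9) = -8 + 3910/9 = 3838/9 ≈ 426.44)
-H = -1*3838/9 = -3838/9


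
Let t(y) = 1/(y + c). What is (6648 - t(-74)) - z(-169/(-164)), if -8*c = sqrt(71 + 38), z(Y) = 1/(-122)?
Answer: 284158453027/42743310 - 8*sqrt(109)/350355 ≈ 6648.0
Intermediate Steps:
z(Y) = -1/122
c = -sqrt(109)/8 (c = -sqrt(71 + 38)/8 = -sqrt(109)/8 ≈ -1.3050)
t(y) = 1/(y - sqrt(109)/8)
(6648 - t(-74)) - z(-169/(-164)) = (6648 - 8/(-sqrt(109) + 8*(-74))) - 1*(-1/122) = (6648 - 8/(-sqrt(109) - 592)) + 1/122 = (6648 - 8/(-592 - sqrt(109))) + 1/122 = 811057/122 - 8/(-592 - sqrt(109))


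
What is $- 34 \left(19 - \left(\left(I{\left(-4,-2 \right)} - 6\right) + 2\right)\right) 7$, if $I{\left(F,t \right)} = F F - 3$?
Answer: $-2380$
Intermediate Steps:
$I{\left(F,t \right)} = -3 + F^{2}$ ($I{\left(F,t \right)} = F^{2} - 3 = -3 + F^{2}$)
$- 34 \left(19 - \left(\left(I{\left(-4,-2 \right)} - 6\right) + 2\right)\right) 7 = - 34 \left(19 - \left(\left(\left(-3 + \left(-4\right)^{2}\right) - 6\right) + 2\right)\right) 7 = - 34 \left(19 - \left(\left(\left(-3 + 16\right) - 6\right) + 2\right)\right) 7 = - 34 \left(19 - \left(\left(13 - 6\right) + 2\right)\right) 7 = - 34 \left(19 - \left(7 + 2\right)\right) 7 = - 34 \left(19 - 9\right) 7 = \left(-34\right) 10 \cdot 7 = \left(-340\right) 7 = -2380$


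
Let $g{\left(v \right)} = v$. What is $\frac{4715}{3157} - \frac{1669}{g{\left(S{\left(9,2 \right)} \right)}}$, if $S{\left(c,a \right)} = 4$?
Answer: $- \frac{128053}{308} \approx -415.76$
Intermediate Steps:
$\frac{4715}{3157} - \frac{1669}{g{\left(S{\left(9,2 \right)} \right)}} = \frac{4715}{3157} - \frac{1669}{4} = 4715 \cdot \frac{1}{3157} - \frac{1669}{4} = \frac{115}{77} - \frac{1669}{4} = - \frac{128053}{308}$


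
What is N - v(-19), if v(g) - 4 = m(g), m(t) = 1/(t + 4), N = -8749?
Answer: -131294/15 ≈ -8752.9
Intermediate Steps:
m(t) = 1/(4 + t)
v(g) = 4 + 1/(4 + g)
N - v(-19) = -8749 - (17 + 4*(-19))/(4 - 19) = -8749 - (17 - 76)/(-15) = -8749 - (-1)*(-59)/15 = -8749 - 1*59/15 = -8749 - 59/15 = -131294/15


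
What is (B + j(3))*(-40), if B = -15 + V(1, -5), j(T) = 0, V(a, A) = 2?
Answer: 520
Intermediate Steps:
B = -13 (B = -15 + 2 = -13)
(B + j(3))*(-40) = (-13 + 0)*(-40) = -13*(-40) = 520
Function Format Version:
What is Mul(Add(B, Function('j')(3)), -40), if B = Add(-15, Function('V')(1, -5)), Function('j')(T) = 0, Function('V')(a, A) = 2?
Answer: 520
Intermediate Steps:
B = -13 (B = Add(-15, 2) = -13)
Mul(Add(B, Function('j')(3)), -40) = Mul(Add(-13, 0), -40) = Mul(-13, -40) = 520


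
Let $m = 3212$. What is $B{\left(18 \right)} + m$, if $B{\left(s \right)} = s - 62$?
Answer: $3168$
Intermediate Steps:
$B{\left(s \right)} = -62 + s$
$B{\left(18 \right)} + m = \left(-62 + 18\right) + 3212 = -44 + 3212 = 3168$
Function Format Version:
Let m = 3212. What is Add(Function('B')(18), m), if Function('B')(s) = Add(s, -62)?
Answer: 3168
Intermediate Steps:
Function('B')(s) = Add(-62, s)
Add(Function('B')(18), m) = Add(Add(-62, 18), 3212) = Add(-44, 3212) = 3168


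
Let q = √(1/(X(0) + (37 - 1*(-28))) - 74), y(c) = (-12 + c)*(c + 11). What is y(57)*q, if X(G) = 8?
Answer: 3060*I*√394273/73 ≈ 26321.0*I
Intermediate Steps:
y(c) = (-12 + c)*(11 + c)
q = I*√394273/73 (q = √(1/(8 + (37 - 1*(-28))) - 74) = √(1/(8 + (37 + 28)) - 74) = √(1/(8 + 65) - 74) = √(1/73 - 74) = √(-5401/73) = I*√394273/73 ≈ 8.6015*I)
y(57)*q = (-132 + 57² - 1*57)*(I*√394273/73) = (-132 + 3249 - 57)*(I*√394273/73) = 3060*(I*√394273/73) = 3060*I*√394273/73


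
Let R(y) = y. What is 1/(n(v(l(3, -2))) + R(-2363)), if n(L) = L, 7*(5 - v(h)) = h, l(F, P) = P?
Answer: -7/16504 ≈ -0.00042414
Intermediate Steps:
v(h) = 5 - h/7
1/(n(v(l(3, -2))) + R(-2363)) = 1/((5 - 1/7*(-2)) - 2363) = 1/((5 + 2/7) - 2363) = 1/(37/7 - 2363) = 1/(-16504/7) = -7/16504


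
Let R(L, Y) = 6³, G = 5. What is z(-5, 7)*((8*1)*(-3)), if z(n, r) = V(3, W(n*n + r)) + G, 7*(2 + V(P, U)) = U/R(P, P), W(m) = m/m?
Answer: -4537/63 ≈ -72.016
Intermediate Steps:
R(L, Y) = 216
W(m) = 1
V(P, U) = -2 + U/1512 (V(P, U) = -2 + (U/216)/7 = -2 + U/1512)
z(n, r) = 4537/1512 (z(n, r) = (-2 + (1/1512)*1) + 5 = (-2 + 1/1512) + 5 = -3023/1512 + 5 = 4537/1512)
z(-5, 7)*((8*1)*(-3)) = 4537*((8*1)*(-3))/1512 = 4537*(8*(-3))/1512 = (4537/1512)*(-24) = -4537/63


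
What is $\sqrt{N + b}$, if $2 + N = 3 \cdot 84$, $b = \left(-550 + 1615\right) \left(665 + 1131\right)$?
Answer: $\sqrt{1912990} \approx 1383.1$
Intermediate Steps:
$b = 1912740$ ($b = 1065 \cdot 1796 = 1912740$)
$N = 250$ ($N = -2 + 3 \cdot 84 = -2 + 252 = 250$)
$\sqrt{N + b} = \sqrt{250 + 1912740} = \sqrt{1912990}$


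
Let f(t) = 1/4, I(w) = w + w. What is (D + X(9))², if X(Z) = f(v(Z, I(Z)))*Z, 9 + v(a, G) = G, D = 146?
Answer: 351649/16 ≈ 21978.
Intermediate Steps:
I(w) = 2*w
v(a, G) = -9 + G
f(t) = ¼
X(Z) = Z/4
(D + X(9))² = (146 + (¼)*9)² = (146 + 9/4)² = (593/4)² = 351649/16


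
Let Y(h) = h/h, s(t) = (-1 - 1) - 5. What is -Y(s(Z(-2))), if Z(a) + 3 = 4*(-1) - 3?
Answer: -1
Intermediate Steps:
Z(a) = -10 (Z(a) = -3 + (4*(-1) - 3) = -3 + (-4 - 3) = -3 - 7 = -10)
s(t) = -7 (s(t) = -2 - 5 = -7)
Y(h) = 1
-Y(s(Z(-2))) = -1*1 = -1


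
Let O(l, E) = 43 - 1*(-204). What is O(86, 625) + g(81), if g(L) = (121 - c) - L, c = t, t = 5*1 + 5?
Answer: 277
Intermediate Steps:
O(l, E) = 247 (O(l, E) = 43 + 204 = 247)
t = 10 (t = 5 + 5 = 10)
c = 10
g(L) = 111 - L (g(L) = (121 - 1*10) - L = (121 - 10) - L = 111 - L)
O(86, 625) + g(81) = 247 + (111 - 1*81) = 247 + (111 - 81) = 247 + 30 = 277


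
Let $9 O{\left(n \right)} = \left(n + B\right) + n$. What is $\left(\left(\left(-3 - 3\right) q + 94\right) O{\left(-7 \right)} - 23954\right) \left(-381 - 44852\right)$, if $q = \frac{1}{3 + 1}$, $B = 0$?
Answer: $\frac{9810178273}{9} \approx 1.09 \cdot 10^{9}$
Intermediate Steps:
$q = \frac{1}{4} \approx 0.25$
$O{\left(n \right)} = \frac{2 n}{9}$ ($O{\left(n \right)} = \frac{\left(n + 0\right) + n}{9} = \frac{n + n}{9} = \frac{2 n}{9}$)
$\left(\left(\left(-3 - 3\right) q + 94\right) O{\left(-7 \right)} - 23954\right) \left(-381 - 44852\right) = \left(\left(\left(-3 - 3\right) \frac{1}{4} + 94\right) \frac{2}{9} \left(-7\right) - 23954\right) \left(-381 - 44852\right) = \left(\left(\left(-6\right) \frac{1}{4} + 94\right) \left(- \frac{14}{9}\right) - 23954\right) \left(-45233\right) = \left(\left(- \frac{3}{2} + 94\right) \left(- \frac{14}{9}\right) - 23954\right) \left(-45233\right) = \left(\frac{185}{2} \left(- \frac{14}{9}\right) - 23954\right) \left(-45233\right) = \left(- \frac{1295}{9} - 23954\right) \left(-45233\right) = \left(- \frac{216881}{9}\right) \left(-45233\right) = \frac{9810178273}{9}$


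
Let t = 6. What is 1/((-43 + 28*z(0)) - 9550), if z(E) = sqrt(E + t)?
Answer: -9593/92020945 - 28*sqrt(6)/92020945 ≈ -0.00010499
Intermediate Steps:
z(E) = sqrt(6 + E) (z(E) = sqrt(E + 6) = sqrt(6 + E))
1/((-43 + 28*z(0)) - 9550) = 1/((-43 + 28*sqrt(6 + 0)) - 9550) = 1/((-43 + 28*sqrt(6)) - 9550) = 1/(-9593 + 28*sqrt(6))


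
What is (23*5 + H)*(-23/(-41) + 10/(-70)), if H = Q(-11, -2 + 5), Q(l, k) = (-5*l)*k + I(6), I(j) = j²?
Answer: 37920/287 ≈ 132.13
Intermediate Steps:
Q(l, k) = 36 - 5*k*l (Q(l, k) = (-5*l)*k + 6² = -5*k*l + 36 = 36 - 5*k*l)
H = 201 (H = 36 - 5*(-2 + 5)*(-11) = 36 - 5*3*(-11) = 36 + 165 = 201)
(23*5 + H)*(-23/(-41) + 10/(-70)) = (23*5 + 201)*(-23/(-41) + 10/(-70)) = (115 + 201)*(-23*(-1/41) + 10*(-1/70)) = 316*(23/41 - ⅐) = 316*(120/287) = 37920/287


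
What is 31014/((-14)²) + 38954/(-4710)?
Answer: 34610239/230790 ≈ 149.96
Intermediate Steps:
31014/((-14)²) + 38954/(-4710) = 31014/196 + 38954*(-1/4710) = 31014*(1/196) - 19477/2355 = 15507/98 - 19477/2355 = 34610239/230790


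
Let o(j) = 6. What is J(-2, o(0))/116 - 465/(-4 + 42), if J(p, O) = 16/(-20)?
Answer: -67463/5510 ≈ -12.244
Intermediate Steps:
J(p, O) = -⅘ (J(p, O) = 16*(-1/20) = -⅘)
J(-2, o(0))/116 - 465/(-4 + 42) = -⅘/116 - 465/(-4 + 42) = -⅘*1/116 - 465/38 = -1/145 - 465*1/38 = -1/145 - 465/38 = -67463/5510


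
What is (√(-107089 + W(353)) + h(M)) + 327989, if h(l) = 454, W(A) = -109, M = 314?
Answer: 328443 + I*√107198 ≈ 3.2844e+5 + 327.41*I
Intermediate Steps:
(√(-107089 + W(353)) + h(M)) + 327989 = (√(-107089 - 109) + 454) + 327989 = (√(-107198) + 454) + 327989 = (I*√107198 + 454) + 327989 = (454 + I*√107198) + 327989 = 328443 + I*√107198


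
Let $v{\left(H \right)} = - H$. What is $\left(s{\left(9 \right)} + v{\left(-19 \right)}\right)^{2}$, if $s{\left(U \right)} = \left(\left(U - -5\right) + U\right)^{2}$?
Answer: $300304$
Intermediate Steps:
$s{\left(U \right)} = \left(5 + 2 U\right)^{2}$ ($s{\left(U \right)} = \left(\left(U + 5\right) + U\right)^{2} = \left(\left(5 + U\right) + U\right)^{2} = \left(5 + 2 U\right)^{2}$)
$\left(s{\left(9 \right)} + v{\left(-19 \right)}\right)^{2} = \left(\left(5 + 2 \cdot 9\right)^{2} - -19\right)^{2} = \left(\left(5 + 18\right)^{2} + 19\right)^{2} = \left(23^{2} + 19\right)^{2} = \left(529 + 19\right)^{2} = 548^{2} = 300304$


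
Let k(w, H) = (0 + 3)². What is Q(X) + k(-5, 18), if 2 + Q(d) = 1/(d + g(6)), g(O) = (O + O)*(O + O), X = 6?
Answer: 1051/150 ≈ 7.0067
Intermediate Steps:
g(O) = 4*O² (g(O) = (2*O)*(2*O) = 4*O²)
k(w, H) = 9 (k(w, H) = 3² = 9)
Q(d) = -2 + 1/(144 + d) (Q(d) = -2 + 1/(d + 4*6²) = -2 + 1/(d + 4*36) = -2 + 1/(d + 144) = -2 + 1/(144 + d))
Q(X) + k(-5, 18) = (-287 - 2*6)/(144 + 6) + 9 = (-287 - 12)/150 + 9 = (1/150)*(-299) + 9 = -299/150 + 9 = 1051/150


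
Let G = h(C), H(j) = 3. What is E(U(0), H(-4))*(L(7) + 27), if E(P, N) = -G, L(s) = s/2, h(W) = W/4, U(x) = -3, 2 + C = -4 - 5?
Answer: 671/8 ≈ 83.875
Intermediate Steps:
C = -11 (C = -2 + (-4 - 5) = -2 - 9 = -11)
h(W) = W/4 (h(W) = W*(¼) = W/4)
L(s) = s/2 (L(s) = s*(½) = s/2)
G = -11/4 (G = (¼)*(-11) = -11/4 ≈ -2.7500)
E(P, N) = 11/4 (E(P, N) = -1*(-11/4) = 11/4)
E(U(0), H(-4))*(L(7) + 27) = 11*((½)*7 + 27)/4 = 11*(7/2 + 27)/4 = (11/4)*(61/2) = 671/8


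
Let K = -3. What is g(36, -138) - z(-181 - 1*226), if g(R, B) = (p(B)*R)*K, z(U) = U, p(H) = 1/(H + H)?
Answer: 9370/23 ≈ 407.39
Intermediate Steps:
p(H) = 1/(2*H)
g(R, B) = -3*R/(2*B) (g(R, B) = ((1/(2*B))*R)*(-3) = (R/(2*B))*(-3) = -3*R/(2*B))
g(36, -138) - z(-181 - 1*226) = -3/2*36/(-138) - (-181 - 1*226) = -3/2*36*(-1/138) - (-181 - 226) = 9/23 - 1*(-407) = 9/23 + 407 = 9370/23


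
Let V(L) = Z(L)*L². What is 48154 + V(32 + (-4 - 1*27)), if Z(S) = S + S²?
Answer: 48156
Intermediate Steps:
V(L) = L³*(1 + L) (V(L) = (L*(1 + L))*L² = L³*(1 + L))
48154 + V(32 + (-4 - 1*27)) = 48154 + (32 + (-4 - 1*27))³*(1 + (32 + (-4 - 1*27))) = 48154 + (32 + (-4 - 27))³*(1 + (32 + (-4 - 27))) = 48154 + (32 - 31)³*(1 + (32 - 31)) = 48154 + 1³*(1 + 1) = 48154 + 1*2 = 48154 + 2 = 48156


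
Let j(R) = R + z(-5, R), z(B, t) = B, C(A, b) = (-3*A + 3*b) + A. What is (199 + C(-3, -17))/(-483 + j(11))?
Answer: -154/477 ≈ -0.32285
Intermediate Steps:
C(A, b) = -2*A + 3*b
j(R) = -5 + R (j(R) = R - 5 = -5 + R)
(199 + C(-3, -17))/(-483 + j(11)) = (199 + (-2*(-3) + 3*(-17)))/(-483 + (-5 + 11)) = (199 + (6 - 51))/(-483 + 6) = (199 - 45)/(-477) = 154*(-1/477) = -154/477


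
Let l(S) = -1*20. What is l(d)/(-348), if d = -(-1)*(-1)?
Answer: 5/87 ≈ 0.057471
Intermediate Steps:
d = -1 (d = -1*1 = -1)
l(S) = -20
l(d)/(-348) = -20/(-348) = -20*(-1/348) = 5/87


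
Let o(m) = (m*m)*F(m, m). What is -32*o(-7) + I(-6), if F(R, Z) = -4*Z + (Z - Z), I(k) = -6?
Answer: -43910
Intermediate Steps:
F(R, Z) = -4*Z (F(R, Z) = -4*Z + 0 = -4*Z)
o(m) = -4*m**3 (o(m) = (m*m)*(-4*m) = m**2*(-4*m) = -4*m**3)
-32*o(-7) + I(-6) = -(-128)*(-7)**3 - 6 = -(-128)*(-343) - 6 = -32*1372 - 6 = -43904 - 6 = -43910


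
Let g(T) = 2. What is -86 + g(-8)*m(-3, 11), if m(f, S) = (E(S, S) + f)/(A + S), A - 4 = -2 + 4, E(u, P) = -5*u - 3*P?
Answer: -1644/17 ≈ -96.706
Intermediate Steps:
A = 6 (A = 4 + (-2 + 4) = 4 + 2 = 6)
m(f, S) = (f - 8*S)/(6 + S) (m(f, S) = ((-5*S - 3*S) + f)/(6 + S) = (-8*S + f)/(6 + S) = (f - 8*S)/(6 + S))
-86 + g(-8)*m(-3, 11) = -86 + 2*((-3 - 8*11)/(6 + 11)) = -86 + 2*((-3 - 88)/17) = -86 + 2*((1/17)*(-91)) = -86 + 2*(-91/17) = -86 - 182/17 = -1644/17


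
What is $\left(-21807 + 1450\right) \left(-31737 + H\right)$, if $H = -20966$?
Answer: $1072874971$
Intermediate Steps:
$\left(-21807 + 1450\right) \left(-31737 + H\right) = \left(-21807 + 1450\right) \left(-31737 - 20966\right) = \left(-20357\right) \left(-52703\right) = 1072874971$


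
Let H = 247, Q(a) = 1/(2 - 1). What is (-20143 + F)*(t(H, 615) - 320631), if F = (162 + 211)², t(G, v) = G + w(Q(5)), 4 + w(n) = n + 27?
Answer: -38118354960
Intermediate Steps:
Q(a) = 1 (Q(a) = 1/1 = 1)
w(n) = 23 + n (w(n) = -4 + (n + 27) = -4 + (27 + n) = 23 + n)
t(G, v) = 24 + G (t(G, v) = G + (23 + 1) = G + 24 = 24 + G)
F = 139129 (F = 373² = 139129)
(-20143 + F)*(t(H, 615) - 320631) = (-20143 + 139129)*((24 + 247) - 320631) = 118986*(271 - 320631) = 118986*(-320360) = -38118354960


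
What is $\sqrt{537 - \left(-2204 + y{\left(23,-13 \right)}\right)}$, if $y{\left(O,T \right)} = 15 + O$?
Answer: $\sqrt{2703} \approx 51.99$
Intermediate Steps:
$\sqrt{537 - \left(-2204 + y{\left(23,-13 \right)}\right)} = \sqrt{537 + \left(2204 - \left(15 + 23\right)\right)} = \sqrt{537 + \left(2204 - 38\right)} = \sqrt{537 + 2166} = \sqrt{2703}$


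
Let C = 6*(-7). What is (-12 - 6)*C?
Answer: 756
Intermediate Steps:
C = -42
(-12 - 6)*C = (-12 - 6)*(-42) = -18*(-42) = 756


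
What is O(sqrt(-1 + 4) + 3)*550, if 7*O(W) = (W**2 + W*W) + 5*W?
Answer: 21450/7 + 9350*sqrt(3)/7 ≈ 5377.8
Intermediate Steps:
O(W) = 2*W**2/7 + 5*W/7 (O(W) = ((W**2 + W*W) + 5*W)/7 = ((W**2 + W**2) + 5*W)/7 = (2*W**2 + 5*W)/7 = 2*W**2/7 + 5*W/7)
O(sqrt(-1 + 4) + 3)*550 = ((sqrt(-1 + 4) + 3)*(5 + 2*(sqrt(-1 + 4) + 3))/7)*550 = ((sqrt(3) + 3)*(5 + 2*(sqrt(3) + 3))/7)*550 = ((3 + sqrt(3))*(5 + 2*(3 + sqrt(3)))/7)*550 = ((3 + sqrt(3))*(5 + (6 + 2*sqrt(3)))/7)*550 = ((3 + sqrt(3))*(11 + 2*sqrt(3))/7)*550 = 550*(3 + sqrt(3))*(11 + 2*sqrt(3))/7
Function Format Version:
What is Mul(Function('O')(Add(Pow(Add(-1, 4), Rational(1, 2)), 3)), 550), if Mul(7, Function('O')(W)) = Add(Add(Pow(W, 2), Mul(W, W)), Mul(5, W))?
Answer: Add(Rational(21450, 7), Mul(Rational(9350, 7), Pow(3, Rational(1, 2)))) ≈ 5377.8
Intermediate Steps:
Function('O')(W) = Add(Mul(Rational(2, 7), Pow(W, 2)), Mul(Rational(5, 7), W)) (Function('O')(W) = Mul(Rational(1, 7), Add(Add(Pow(W, 2), Mul(W, W)), Mul(5, W))) = Mul(Rational(1, 7), Add(Add(Pow(W, 2), Pow(W, 2)), Mul(5, W))) = Mul(Rational(1, 7), Add(Mul(2, Pow(W, 2)), Mul(5, W))) = Add(Mul(Rational(2, 7), Pow(W, 2)), Mul(Rational(5, 7), W)))
Mul(Function('O')(Add(Pow(Add(-1, 4), Rational(1, 2)), 3)), 550) = Mul(Mul(Rational(1, 7), Add(Pow(Add(-1, 4), Rational(1, 2)), 3), Add(5, Mul(2, Add(Pow(Add(-1, 4), Rational(1, 2)), 3)))), 550) = Mul(Mul(Rational(1, 7), Add(Pow(3, Rational(1, 2)), 3), Add(5, Mul(2, Add(Pow(3, Rational(1, 2)), 3)))), 550) = Mul(Mul(Rational(1, 7), Add(3, Pow(3, Rational(1, 2))), Add(5, Mul(2, Add(3, Pow(3, Rational(1, 2)))))), 550) = Mul(Mul(Rational(1, 7), Add(3, Pow(3, Rational(1, 2))), Add(5, Add(6, Mul(2, Pow(3, Rational(1, 2)))))), 550) = Mul(Mul(Rational(1, 7), Add(3, Pow(3, Rational(1, 2))), Add(11, Mul(2, Pow(3, Rational(1, 2))))), 550) = Mul(Rational(550, 7), Add(3, Pow(3, Rational(1, 2))), Add(11, Mul(2, Pow(3, Rational(1, 2)))))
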